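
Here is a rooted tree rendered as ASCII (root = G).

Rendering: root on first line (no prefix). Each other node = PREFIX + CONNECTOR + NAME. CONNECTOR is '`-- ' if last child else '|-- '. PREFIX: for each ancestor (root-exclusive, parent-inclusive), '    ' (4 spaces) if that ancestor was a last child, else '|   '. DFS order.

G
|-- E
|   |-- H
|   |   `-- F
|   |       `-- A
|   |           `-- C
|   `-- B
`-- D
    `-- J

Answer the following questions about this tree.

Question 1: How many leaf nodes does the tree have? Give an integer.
Leaves (nodes with no children): B, C, J

Answer: 3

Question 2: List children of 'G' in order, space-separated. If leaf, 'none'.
Node G's children (from adjacency): E, D

Answer: E D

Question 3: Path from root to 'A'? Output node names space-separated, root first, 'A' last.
Answer: G E H F A

Derivation:
Walk down from root: G -> E -> H -> F -> A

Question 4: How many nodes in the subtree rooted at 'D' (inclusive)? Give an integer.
Answer: 2

Derivation:
Subtree rooted at D contains: D, J
Count = 2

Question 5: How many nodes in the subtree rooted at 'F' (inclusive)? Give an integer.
Answer: 3

Derivation:
Subtree rooted at F contains: A, C, F
Count = 3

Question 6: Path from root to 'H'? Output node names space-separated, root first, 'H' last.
Walk down from root: G -> E -> H

Answer: G E H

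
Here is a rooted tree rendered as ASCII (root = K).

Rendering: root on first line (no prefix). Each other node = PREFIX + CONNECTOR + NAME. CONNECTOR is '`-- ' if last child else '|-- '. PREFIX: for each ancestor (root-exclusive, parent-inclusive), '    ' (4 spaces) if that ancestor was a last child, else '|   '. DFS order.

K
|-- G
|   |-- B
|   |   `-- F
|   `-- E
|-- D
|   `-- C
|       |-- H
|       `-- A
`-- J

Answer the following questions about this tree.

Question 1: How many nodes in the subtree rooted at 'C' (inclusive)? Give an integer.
Answer: 3

Derivation:
Subtree rooted at C contains: A, C, H
Count = 3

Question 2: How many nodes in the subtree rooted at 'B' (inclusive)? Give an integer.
Answer: 2

Derivation:
Subtree rooted at B contains: B, F
Count = 2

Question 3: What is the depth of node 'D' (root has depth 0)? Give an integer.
Path from root to D: K -> D
Depth = number of edges = 1

Answer: 1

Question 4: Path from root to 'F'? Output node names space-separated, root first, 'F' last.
Answer: K G B F

Derivation:
Walk down from root: K -> G -> B -> F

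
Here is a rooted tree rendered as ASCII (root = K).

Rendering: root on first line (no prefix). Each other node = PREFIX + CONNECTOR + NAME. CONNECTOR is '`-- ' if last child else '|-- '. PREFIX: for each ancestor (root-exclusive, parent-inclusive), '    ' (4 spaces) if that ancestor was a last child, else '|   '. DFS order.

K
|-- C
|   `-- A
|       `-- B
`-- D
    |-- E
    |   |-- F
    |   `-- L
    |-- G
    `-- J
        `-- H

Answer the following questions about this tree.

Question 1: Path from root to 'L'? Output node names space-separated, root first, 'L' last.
Answer: K D E L

Derivation:
Walk down from root: K -> D -> E -> L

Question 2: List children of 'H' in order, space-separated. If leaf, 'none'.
Answer: none

Derivation:
Node H's children (from adjacency): (leaf)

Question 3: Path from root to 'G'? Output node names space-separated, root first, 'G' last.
Answer: K D G

Derivation:
Walk down from root: K -> D -> G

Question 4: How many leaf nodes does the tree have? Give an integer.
Leaves (nodes with no children): B, F, G, H, L

Answer: 5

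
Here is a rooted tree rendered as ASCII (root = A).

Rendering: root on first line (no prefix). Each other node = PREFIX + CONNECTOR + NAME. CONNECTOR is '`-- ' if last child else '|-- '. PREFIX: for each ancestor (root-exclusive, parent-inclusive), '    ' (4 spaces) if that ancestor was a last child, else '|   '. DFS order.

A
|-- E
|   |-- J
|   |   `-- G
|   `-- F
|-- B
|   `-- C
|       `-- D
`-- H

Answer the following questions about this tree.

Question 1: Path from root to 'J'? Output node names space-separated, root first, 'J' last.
Walk down from root: A -> E -> J

Answer: A E J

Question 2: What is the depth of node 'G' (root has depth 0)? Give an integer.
Answer: 3

Derivation:
Path from root to G: A -> E -> J -> G
Depth = number of edges = 3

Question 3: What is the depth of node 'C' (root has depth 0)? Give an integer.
Answer: 2

Derivation:
Path from root to C: A -> B -> C
Depth = number of edges = 2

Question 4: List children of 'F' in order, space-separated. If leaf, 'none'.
Node F's children (from adjacency): (leaf)

Answer: none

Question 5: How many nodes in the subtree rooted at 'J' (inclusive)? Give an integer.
Answer: 2

Derivation:
Subtree rooted at J contains: G, J
Count = 2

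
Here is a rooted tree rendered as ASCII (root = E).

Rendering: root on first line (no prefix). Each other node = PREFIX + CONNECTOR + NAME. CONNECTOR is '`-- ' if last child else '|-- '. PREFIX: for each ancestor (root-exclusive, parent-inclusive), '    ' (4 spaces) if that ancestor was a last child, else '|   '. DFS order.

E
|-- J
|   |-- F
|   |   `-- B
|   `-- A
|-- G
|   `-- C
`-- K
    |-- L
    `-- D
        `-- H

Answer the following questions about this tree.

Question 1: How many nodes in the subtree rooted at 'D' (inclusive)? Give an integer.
Answer: 2

Derivation:
Subtree rooted at D contains: D, H
Count = 2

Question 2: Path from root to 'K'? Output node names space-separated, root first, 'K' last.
Walk down from root: E -> K

Answer: E K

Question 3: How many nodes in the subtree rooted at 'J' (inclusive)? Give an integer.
Subtree rooted at J contains: A, B, F, J
Count = 4

Answer: 4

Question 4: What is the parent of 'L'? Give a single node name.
Scan adjacency: L appears as child of K

Answer: K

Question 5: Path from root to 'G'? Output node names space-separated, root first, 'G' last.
Answer: E G

Derivation:
Walk down from root: E -> G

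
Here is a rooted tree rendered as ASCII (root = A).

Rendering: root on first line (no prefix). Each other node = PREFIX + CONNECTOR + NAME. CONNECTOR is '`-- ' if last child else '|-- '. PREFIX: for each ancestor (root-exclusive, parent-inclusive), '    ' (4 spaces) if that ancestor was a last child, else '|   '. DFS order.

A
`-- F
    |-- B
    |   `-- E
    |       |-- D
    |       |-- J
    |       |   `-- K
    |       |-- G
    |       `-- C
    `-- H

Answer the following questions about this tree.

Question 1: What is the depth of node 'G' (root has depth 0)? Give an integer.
Path from root to G: A -> F -> B -> E -> G
Depth = number of edges = 4

Answer: 4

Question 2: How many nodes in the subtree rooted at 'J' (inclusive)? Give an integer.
Answer: 2

Derivation:
Subtree rooted at J contains: J, K
Count = 2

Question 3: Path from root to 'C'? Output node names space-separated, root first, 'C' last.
Walk down from root: A -> F -> B -> E -> C

Answer: A F B E C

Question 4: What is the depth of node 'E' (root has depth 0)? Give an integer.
Path from root to E: A -> F -> B -> E
Depth = number of edges = 3

Answer: 3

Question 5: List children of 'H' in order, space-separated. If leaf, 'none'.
Node H's children (from adjacency): (leaf)

Answer: none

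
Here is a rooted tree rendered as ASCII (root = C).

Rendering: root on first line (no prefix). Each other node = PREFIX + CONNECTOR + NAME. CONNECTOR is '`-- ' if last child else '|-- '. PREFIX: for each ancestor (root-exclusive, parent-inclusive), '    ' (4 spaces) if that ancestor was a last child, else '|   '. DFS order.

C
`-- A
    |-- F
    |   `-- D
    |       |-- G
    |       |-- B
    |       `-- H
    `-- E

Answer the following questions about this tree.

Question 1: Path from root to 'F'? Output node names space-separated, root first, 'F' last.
Answer: C A F

Derivation:
Walk down from root: C -> A -> F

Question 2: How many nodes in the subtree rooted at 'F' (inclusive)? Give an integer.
Answer: 5

Derivation:
Subtree rooted at F contains: B, D, F, G, H
Count = 5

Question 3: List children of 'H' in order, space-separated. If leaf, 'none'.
Answer: none

Derivation:
Node H's children (from adjacency): (leaf)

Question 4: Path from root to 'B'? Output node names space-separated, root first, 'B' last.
Walk down from root: C -> A -> F -> D -> B

Answer: C A F D B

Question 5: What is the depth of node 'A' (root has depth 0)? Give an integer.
Path from root to A: C -> A
Depth = number of edges = 1

Answer: 1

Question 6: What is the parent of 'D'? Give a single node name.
Answer: F

Derivation:
Scan adjacency: D appears as child of F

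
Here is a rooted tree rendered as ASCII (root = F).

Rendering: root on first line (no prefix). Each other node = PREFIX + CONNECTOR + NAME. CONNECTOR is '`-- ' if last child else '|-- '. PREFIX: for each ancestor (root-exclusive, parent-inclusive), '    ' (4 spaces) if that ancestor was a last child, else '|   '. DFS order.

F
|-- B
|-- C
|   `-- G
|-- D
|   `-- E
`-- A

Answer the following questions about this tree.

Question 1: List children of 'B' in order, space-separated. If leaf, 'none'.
Answer: none

Derivation:
Node B's children (from adjacency): (leaf)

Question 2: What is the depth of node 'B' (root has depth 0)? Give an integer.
Path from root to B: F -> B
Depth = number of edges = 1

Answer: 1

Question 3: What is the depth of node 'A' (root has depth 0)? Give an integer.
Path from root to A: F -> A
Depth = number of edges = 1

Answer: 1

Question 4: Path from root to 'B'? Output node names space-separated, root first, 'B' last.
Walk down from root: F -> B

Answer: F B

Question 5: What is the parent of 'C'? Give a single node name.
Scan adjacency: C appears as child of F

Answer: F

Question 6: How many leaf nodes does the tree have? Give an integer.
Answer: 4

Derivation:
Leaves (nodes with no children): A, B, E, G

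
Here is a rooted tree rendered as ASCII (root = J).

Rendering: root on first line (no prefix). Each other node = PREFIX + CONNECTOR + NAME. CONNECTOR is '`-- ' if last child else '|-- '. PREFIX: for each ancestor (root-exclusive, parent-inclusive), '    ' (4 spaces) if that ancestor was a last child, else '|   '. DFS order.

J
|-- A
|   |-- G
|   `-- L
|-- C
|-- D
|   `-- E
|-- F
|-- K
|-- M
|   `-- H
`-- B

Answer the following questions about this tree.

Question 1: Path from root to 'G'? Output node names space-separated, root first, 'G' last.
Answer: J A G

Derivation:
Walk down from root: J -> A -> G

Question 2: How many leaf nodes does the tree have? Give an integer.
Leaves (nodes with no children): B, C, E, F, G, H, K, L

Answer: 8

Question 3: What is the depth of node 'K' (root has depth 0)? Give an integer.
Path from root to K: J -> K
Depth = number of edges = 1

Answer: 1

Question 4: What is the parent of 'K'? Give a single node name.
Scan adjacency: K appears as child of J

Answer: J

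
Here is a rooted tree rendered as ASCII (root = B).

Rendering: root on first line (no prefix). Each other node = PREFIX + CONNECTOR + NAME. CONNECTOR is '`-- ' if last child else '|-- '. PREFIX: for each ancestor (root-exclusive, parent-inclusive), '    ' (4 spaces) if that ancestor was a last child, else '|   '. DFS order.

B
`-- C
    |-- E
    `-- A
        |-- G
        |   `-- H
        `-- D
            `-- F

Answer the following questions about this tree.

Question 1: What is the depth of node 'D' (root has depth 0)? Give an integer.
Path from root to D: B -> C -> A -> D
Depth = number of edges = 3

Answer: 3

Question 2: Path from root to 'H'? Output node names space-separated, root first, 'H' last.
Answer: B C A G H

Derivation:
Walk down from root: B -> C -> A -> G -> H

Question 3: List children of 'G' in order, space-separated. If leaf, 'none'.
Answer: H

Derivation:
Node G's children (from adjacency): H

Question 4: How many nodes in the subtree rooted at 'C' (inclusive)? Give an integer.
Answer: 7

Derivation:
Subtree rooted at C contains: A, C, D, E, F, G, H
Count = 7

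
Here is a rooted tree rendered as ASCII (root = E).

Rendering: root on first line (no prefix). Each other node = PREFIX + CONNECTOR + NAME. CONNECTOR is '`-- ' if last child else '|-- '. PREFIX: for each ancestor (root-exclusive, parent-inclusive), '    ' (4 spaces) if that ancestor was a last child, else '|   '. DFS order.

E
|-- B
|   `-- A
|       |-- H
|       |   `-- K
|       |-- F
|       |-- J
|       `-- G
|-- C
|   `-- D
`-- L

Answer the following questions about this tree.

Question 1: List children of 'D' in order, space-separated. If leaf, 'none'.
Node D's children (from adjacency): (leaf)

Answer: none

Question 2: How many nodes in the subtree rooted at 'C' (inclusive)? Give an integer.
Answer: 2

Derivation:
Subtree rooted at C contains: C, D
Count = 2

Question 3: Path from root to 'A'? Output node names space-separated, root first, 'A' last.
Walk down from root: E -> B -> A

Answer: E B A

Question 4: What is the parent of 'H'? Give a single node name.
Scan adjacency: H appears as child of A

Answer: A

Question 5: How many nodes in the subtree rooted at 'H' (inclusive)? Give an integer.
Answer: 2

Derivation:
Subtree rooted at H contains: H, K
Count = 2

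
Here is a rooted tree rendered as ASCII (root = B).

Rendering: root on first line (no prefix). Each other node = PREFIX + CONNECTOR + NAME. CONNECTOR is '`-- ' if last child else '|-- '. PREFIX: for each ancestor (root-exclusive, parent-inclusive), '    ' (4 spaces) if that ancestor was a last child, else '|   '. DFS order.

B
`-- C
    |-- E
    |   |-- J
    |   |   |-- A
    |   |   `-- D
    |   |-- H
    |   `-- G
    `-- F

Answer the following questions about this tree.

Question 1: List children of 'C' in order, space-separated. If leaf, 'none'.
Node C's children (from adjacency): E, F

Answer: E F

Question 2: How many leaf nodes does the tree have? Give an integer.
Answer: 5

Derivation:
Leaves (nodes with no children): A, D, F, G, H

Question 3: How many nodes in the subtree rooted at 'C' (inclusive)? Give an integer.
Subtree rooted at C contains: A, C, D, E, F, G, H, J
Count = 8

Answer: 8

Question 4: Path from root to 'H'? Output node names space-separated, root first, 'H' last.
Answer: B C E H

Derivation:
Walk down from root: B -> C -> E -> H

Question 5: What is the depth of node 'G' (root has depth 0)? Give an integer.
Path from root to G: B -> C -> E -> G
Depth = number of edges = 3

Answer: 3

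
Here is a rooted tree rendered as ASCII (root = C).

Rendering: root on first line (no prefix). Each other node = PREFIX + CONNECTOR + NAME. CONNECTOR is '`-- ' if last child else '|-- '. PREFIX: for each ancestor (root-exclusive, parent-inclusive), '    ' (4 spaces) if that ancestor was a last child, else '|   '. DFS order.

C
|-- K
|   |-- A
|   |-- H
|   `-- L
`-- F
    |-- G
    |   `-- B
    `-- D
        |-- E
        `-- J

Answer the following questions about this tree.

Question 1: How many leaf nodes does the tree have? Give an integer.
Leaves (nodes with no children): A, B, E, H, J, L

Answer: 6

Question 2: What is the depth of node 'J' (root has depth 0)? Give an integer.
Answer: 3

Derivation:
Path from root to J: C -> F -> D -> J
Depth = number of edges = 3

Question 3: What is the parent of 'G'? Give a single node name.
Scan adjacency: G appears as child of F

Answer: F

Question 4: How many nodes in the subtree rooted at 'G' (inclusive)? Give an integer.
Answer: 2

Derivation:
Subtree rooted at G contains: B, G
Count = 2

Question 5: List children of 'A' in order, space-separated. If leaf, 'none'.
Answer: none

Derivation:
Node A's children (from adjacency): (leaf)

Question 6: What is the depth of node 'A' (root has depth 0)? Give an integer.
Answer: 2

Derivation:
Path from root to A: C -> K -> A
Depth = number of edges = 2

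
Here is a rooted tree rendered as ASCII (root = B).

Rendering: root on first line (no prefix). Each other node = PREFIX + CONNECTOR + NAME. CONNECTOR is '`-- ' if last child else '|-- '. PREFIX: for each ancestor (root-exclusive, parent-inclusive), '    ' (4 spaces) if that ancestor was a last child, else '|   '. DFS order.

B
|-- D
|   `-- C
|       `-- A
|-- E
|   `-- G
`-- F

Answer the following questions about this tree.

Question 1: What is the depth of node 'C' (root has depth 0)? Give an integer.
Path from root to C: B -> D -> C
Depth = number of edges = 2

Answer: 2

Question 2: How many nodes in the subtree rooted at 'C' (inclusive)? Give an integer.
Subtree rooted at C contains: A, C
Count = 2

Answer: 2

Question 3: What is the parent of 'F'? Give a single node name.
Answer: B

Derivation:
Scan adjacency: F appears as child of B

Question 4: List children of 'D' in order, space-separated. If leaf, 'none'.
Node D's children (from adjacency): C

Answer: C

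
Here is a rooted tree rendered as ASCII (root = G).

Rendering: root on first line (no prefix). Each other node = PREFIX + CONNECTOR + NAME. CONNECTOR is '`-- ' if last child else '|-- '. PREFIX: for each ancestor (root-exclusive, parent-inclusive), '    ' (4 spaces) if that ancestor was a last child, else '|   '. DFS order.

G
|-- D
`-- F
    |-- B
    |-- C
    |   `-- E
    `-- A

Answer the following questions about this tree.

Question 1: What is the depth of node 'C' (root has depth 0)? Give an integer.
Path from root to C: G -> F -> C
Depth = number of edges = 2

Answer: 2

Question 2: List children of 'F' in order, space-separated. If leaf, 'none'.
Node F's children (from adjacency): B, C, A

Answer: B C A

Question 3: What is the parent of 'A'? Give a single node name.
Answer: F

Derivation:
Scan adjacency: A appears as child of F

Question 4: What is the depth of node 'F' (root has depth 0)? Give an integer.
Answer: 1

Derivation:
Path from root to F: G -> F
Depth = number of edges = 1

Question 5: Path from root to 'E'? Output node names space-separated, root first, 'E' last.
Answer: G F C E

Derivation:
Walk down from root: G -> F -> C -> E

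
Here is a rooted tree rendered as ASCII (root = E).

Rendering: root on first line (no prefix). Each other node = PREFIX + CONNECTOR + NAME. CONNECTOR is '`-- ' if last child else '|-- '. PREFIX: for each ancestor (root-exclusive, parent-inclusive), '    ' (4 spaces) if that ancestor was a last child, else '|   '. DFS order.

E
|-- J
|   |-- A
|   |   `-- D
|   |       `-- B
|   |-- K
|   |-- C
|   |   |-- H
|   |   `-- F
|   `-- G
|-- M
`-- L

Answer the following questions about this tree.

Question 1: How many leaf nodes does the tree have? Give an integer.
Leaves (nodes with no children): B, F, G, H, K, L, M

Answer: 7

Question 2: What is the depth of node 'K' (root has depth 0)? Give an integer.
Answer: 2

Derivation:
Path from root to K: E -> J -> K
Depth = number of edges = 2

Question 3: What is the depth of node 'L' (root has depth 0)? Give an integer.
Path from root to L: E -> L
Depth = number of edges = 1

Answer: 1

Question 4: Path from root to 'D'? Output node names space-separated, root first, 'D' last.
Answer: E J A D

Derivation:
Walk down from root: E -> J -> A -> D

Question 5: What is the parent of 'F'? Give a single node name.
Scan adjacency: F appears as child of C

Answer: C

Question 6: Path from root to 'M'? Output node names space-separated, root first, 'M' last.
Walk down from root: E -> M

Answer: E M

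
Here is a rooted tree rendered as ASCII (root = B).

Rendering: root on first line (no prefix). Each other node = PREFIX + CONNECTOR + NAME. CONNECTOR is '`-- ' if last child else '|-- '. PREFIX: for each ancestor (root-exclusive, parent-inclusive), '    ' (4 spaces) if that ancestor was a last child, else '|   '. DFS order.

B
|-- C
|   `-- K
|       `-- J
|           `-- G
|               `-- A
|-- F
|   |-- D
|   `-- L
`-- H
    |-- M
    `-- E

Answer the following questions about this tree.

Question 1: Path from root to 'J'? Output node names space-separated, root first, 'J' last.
Answer: B C K J

Derivation:
Walk down from root: B -> C -> K -> J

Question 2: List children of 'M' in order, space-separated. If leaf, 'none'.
Node M's children (from adjacency): (leaf)

Answer: none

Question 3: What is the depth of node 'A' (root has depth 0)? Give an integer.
Path from root to A: B -> C -> K -> J -> G -> A
Depth = number of edges = 5

Answer: 5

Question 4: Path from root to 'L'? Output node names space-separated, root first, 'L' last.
Walk down from root: B -> F -> L

Answer: B F L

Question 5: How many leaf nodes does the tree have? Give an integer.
Answer: 5

Derivation:
Leaves (nodes with no children): A, D, E, L, M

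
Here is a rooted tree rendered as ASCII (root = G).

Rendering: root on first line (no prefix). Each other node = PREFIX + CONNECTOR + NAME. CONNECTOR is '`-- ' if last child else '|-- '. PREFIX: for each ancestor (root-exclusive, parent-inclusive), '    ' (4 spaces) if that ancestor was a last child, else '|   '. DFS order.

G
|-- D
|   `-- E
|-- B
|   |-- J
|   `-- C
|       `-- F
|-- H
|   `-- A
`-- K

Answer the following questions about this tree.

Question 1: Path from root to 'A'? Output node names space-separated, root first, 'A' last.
Walk down from root: G -> H -> A

Answer: G H A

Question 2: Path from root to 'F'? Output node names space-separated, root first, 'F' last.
Answer: G B C F

Derivation:
Walk down from root: G -> B -> C -> F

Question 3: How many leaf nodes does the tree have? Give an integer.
Leaves (nodes with no children): A, E, F, J, K

Answer: 5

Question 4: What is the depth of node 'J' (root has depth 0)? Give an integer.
Answer: 2

Derivation:
Path from root to J: G -> B -> J
Depth = number of edges = 2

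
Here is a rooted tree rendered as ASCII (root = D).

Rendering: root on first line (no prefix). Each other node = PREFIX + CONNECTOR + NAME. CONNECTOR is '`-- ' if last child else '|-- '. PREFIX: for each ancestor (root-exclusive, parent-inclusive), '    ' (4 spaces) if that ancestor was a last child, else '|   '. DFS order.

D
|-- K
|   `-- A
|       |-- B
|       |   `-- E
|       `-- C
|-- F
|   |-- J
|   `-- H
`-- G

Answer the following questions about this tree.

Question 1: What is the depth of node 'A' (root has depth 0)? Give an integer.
Answer: 2

Derivation:
Path from root to A: D -> K -> A
Depth = number of edges = 2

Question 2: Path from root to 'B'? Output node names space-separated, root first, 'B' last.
Answer: D K A B

Derivation:
Walk down from root: D -> K -> A -> B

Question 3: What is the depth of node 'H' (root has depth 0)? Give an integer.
Answer: 2

Derivation:
Path from root to H: D -> F -> H
Depth = number of edges = 2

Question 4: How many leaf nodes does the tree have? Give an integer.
Leaves (nodes with no children): C, E, G, H, J

Answer: 5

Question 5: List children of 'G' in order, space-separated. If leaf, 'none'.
Answer: none

Derivation:
Node G's children (from adjacency): (leaf)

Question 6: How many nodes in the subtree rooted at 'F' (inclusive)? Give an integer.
Subtree rooted at F contains: F, H, J
Count = 3

Answer: 3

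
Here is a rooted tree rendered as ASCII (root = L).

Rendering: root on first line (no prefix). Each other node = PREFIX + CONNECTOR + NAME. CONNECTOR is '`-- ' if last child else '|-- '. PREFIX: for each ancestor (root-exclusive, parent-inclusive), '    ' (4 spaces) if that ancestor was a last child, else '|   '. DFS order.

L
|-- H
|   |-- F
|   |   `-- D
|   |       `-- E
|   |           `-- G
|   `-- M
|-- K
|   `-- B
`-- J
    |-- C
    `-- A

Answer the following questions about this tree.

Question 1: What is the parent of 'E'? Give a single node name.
Answer: D

Derivation:
Scan adjacency: E appears as child of D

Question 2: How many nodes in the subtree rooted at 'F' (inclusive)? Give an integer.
Subtree rooted at F contains: D, E, F, G
Count = 4

Answer: 4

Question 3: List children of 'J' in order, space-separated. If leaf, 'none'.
Answer: C A

Derivation:
Node J's children (from adjacency): C, A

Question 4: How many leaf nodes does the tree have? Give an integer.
Leaves (nodes with no children): A, B, C, G, M

Answer: 5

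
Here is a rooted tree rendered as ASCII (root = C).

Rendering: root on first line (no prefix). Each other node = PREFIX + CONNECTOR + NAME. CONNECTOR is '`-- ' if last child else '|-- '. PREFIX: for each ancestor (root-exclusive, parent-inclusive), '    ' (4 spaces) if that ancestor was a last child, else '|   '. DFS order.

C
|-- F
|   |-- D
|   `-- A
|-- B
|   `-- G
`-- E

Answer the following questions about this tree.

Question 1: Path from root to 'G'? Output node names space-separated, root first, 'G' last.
Answer: C B G

Derivation:
Walk down from root: C -> B -> G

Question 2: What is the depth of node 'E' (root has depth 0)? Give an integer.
Path from root to E: C -> E
Depth = number of edges = 1

Answer: 1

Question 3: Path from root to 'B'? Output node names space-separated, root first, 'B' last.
Answer: C B

Derivation:
Walk down from root: C -> B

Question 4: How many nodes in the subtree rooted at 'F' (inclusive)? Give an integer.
Subtree rooted at F contains: A, D, F
Count = 3

Answer: 3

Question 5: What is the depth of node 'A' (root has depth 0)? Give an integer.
Answer: 2

Derivation:
Path from root to A: C -> F -> A
Depth = number of edges = 2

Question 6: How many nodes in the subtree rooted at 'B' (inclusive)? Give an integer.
Subtree rooted at B contains: B, G
Count = 2

Answer: 2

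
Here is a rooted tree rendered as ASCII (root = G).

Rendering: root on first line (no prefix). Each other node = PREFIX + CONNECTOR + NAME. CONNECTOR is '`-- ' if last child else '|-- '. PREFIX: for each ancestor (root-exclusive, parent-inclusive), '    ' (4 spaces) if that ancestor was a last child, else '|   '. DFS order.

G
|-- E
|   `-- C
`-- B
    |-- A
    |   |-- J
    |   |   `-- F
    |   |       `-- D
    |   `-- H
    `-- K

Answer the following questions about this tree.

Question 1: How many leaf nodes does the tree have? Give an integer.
Answer: 4

Derivation:
Leaves (nodes with no children): C, D, H, K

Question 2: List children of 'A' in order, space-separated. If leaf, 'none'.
Answer: J H

Derivation:
Node A's children (from adjacency): J, H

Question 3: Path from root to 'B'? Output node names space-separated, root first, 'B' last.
Answer: G B

Derivation:
Walk down from root: G -> B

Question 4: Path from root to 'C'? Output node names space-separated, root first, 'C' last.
Walk down from root: G -> E -> C

Answer: G E C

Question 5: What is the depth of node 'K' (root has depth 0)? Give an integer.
Answer: 2

Derivation:
Path from root to K: G -> B -> K
Depth = number of edges = 2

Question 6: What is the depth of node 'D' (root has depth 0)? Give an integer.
Answer: 5

Derivation:
Path from root to D: G -> B -> A -> J -> F -> D
Depth = number of edges = 5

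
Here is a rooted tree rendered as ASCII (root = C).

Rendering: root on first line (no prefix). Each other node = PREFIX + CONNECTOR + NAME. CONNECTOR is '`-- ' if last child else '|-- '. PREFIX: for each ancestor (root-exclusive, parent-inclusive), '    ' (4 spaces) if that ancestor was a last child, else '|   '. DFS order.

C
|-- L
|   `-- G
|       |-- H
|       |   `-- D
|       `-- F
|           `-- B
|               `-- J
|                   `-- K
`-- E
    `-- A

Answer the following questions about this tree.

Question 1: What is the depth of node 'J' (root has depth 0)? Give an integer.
Answer: 5

Derivation:
Path from root to J: C -> L -> G -> F -> B -> J
Depth = number of edges = 5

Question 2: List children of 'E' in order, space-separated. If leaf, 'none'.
Node E's children (from adjacency): A

Answer: A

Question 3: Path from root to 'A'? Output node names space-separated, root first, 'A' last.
Answer: C E A

Derivation:
Walk down from root: C -> E -> A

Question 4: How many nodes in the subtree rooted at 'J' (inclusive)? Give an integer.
Subtree rooted at J contains: J, K
Count = 2

Answer: 2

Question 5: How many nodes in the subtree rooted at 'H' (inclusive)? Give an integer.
Subtree rooted at H contains: D, H
Count = 2

Answer: 2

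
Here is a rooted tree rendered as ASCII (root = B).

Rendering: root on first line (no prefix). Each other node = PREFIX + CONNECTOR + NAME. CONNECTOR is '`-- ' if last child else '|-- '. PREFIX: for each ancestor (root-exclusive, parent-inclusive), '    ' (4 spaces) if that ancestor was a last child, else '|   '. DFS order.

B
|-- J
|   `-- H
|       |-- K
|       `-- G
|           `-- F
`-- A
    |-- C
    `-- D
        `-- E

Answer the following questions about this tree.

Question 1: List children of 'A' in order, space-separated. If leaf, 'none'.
Node A's children (from adjacency): C, D

Answer: C D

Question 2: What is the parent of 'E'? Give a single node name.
Answer: D

Derivation:
Scan adjacency: E appears as child of D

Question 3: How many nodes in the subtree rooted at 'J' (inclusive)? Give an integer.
Subtree rooted at J contains: F, G, H, J, K
Count = 5

Answer: 5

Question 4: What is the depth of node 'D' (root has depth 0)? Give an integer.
Answer: 2

Derivation:
Path from root to D: B -> A -> D
Depth = number of edges = 2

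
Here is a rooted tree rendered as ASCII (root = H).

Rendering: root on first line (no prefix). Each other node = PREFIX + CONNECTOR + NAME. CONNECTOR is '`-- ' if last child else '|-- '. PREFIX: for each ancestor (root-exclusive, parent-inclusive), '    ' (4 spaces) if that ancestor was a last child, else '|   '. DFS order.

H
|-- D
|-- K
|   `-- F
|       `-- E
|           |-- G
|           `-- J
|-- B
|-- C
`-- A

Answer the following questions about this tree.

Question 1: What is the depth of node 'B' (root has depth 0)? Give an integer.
Path from root to B: H -> B
Depth = number of edges = 1

Answer: 1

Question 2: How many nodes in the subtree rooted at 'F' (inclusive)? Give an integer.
Subtree rooted at F contains: E, F, G, J
Count = 4

Answer: 4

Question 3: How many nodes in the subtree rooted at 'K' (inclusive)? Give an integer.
Subtree rooted at K contains: E, F, G, J, K
Count = 5

Answer: 5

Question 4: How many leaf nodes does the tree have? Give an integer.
Answer: 6

Derivation:
Leaves (nodes with no children): A, B, C, D, G, J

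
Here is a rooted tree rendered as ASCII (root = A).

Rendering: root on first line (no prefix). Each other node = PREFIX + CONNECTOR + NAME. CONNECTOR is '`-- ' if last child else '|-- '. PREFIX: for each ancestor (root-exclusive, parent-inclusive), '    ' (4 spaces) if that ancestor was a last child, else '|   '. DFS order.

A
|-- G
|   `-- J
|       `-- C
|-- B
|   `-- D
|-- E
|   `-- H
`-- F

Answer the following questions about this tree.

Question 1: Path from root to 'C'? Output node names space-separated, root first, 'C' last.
Walk down from root: A -> G -> J -> C

Answer: A G J C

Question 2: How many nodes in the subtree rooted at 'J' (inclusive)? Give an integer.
Subtree rooted at J contains: C, J
Count = 2

Answer: 2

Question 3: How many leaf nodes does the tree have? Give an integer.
Leaves (nodes with no children): C, D, F, H

Answer: 4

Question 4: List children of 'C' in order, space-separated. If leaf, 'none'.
Node C's children (from adjacency): (leaf)

Answer: none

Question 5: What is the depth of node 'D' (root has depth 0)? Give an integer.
Path from root to D: A -> B -> D
Depth = number of edges = 2

Answer: 2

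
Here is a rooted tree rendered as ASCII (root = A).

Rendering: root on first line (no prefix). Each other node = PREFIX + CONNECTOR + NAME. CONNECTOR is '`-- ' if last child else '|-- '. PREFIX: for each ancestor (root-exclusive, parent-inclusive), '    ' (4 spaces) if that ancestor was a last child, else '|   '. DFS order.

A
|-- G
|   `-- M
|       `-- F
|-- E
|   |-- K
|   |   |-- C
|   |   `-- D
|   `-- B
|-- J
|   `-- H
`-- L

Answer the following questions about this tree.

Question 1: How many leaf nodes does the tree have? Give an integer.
Answer: 6

Derivation:
Leaves (nodes with no children): B, C, D, F, H, L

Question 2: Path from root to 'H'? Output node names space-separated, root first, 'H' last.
Answer: A J H

Derivation:
Walk down from root: A -> J -> H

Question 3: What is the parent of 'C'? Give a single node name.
Answer: K

Derivation:
Scan adjacency: C appears as child of K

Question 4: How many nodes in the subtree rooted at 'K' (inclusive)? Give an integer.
Subtree rooted at K contains: C, D, K
Count = 3

Answer: 3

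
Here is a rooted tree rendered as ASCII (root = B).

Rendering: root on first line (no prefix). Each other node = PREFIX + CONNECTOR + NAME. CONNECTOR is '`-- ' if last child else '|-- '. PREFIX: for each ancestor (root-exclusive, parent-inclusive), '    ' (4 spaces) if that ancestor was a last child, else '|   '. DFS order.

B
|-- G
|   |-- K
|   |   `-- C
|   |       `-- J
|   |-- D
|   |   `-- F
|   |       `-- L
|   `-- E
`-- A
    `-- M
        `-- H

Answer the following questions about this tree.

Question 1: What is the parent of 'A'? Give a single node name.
Scan adjacency: A appears as child of B

Answer: B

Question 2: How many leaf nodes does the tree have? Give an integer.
Leaves (nodes with no children): E, H, J, L

Answer: 4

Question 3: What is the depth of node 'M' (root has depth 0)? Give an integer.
Path from root to M: B -> A -> M
Depth = number of edges = 2

Answer: 2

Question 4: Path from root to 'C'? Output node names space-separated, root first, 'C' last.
Answer: B G K C

Derivation:
Walk down from root: B -> G -> K -> C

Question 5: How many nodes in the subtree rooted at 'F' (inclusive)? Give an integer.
Subtree rooted at F contains: F, L
Count = 2

Answer: 2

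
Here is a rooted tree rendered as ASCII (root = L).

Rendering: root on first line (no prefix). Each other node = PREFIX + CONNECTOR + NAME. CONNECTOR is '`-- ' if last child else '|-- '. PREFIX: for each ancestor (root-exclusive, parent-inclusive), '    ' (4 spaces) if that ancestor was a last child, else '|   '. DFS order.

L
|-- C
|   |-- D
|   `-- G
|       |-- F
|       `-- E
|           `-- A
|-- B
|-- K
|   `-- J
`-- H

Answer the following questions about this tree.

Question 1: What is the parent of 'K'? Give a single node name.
Scan adjacency: K appears as child of L

Answer: L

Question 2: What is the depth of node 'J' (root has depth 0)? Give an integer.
Path from root to J: L -> K -> J
Depth = number of edges = 2

Answer: 2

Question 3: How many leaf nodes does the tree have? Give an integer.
Leaves (nodes with no children): A, B, D, F, H, J

Answer: 6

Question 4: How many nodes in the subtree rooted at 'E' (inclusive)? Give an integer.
Answer: 2

Derivation:
Subtree rooted at E contains: A, E
Count = 2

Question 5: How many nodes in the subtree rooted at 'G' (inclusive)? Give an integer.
Subtree rooted at G contains: A, E, F, G
Count = 4

Answer: 4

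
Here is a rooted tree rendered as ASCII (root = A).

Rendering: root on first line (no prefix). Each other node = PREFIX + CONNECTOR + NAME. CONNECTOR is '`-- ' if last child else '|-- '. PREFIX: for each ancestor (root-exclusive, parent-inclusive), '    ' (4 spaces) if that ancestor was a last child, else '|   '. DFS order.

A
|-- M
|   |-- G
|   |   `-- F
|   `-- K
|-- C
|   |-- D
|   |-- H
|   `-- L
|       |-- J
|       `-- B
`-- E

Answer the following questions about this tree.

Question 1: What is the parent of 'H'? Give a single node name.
Answer: C

Derivation:
Scan adjacency: H appears as child of C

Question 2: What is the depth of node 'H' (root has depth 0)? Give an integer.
Path from root to H: A -> C -> H
Depth = number of edges = 2

Answer: 2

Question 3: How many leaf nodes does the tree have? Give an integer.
Answer: 7

Derivation:
Leaves (nodes with no children): B, D, E, F, H, J, K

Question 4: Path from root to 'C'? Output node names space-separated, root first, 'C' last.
Walk down from root: A -> C

Answer: A C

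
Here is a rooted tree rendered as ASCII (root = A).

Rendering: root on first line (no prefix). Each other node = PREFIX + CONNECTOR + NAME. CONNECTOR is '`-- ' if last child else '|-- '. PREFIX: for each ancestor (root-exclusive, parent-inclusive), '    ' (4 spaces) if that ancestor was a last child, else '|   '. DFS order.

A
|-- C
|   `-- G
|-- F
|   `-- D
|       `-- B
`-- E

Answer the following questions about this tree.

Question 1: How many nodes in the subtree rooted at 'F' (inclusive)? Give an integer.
Answer: 3

Derivation:
Subtree rooted at F contains: B, D, F
Count = 3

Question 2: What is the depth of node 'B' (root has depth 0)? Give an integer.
Path from root to B: A -> F -> D -> B
Depth = number of edges = 3

Answer: 3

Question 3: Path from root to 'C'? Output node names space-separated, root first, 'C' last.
Answer: A C

Derivation:
Walk down from root: A -> C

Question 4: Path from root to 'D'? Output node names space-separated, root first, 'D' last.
Answer: A F D

Derivation:
Walk down from root: A -> F -> D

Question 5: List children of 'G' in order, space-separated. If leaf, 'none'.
Node G's children (from adjacency): (leaf)

Answer: none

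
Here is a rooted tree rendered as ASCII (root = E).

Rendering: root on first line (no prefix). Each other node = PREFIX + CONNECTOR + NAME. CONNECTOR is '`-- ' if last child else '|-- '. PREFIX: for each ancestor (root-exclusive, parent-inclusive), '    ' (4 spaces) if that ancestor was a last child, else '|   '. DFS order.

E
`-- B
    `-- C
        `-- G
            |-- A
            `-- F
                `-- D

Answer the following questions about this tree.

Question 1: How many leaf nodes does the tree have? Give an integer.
Answer: 2

Derivation:
Leaves (nodes with no children): A, D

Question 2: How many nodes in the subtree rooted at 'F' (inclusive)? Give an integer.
Answer: 2

Derivation:
Subtree rooted at F contains: D, F
Count = 2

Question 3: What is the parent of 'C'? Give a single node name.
Answer: B

Derivation:
Scan adjacency: C appears as child of B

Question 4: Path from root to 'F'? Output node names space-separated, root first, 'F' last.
Walk down from root: E -> B -> C -> G -> F

Answer: E B C G F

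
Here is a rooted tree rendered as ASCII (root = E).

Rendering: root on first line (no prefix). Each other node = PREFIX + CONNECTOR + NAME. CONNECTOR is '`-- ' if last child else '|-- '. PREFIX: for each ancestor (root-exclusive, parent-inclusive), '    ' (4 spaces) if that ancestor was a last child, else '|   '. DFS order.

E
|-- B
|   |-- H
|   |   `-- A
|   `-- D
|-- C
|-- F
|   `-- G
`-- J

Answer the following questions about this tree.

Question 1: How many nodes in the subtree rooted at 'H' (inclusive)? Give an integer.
Answer: 2

Derivation:
Subtree rooted at H contains: A, H
Count = 2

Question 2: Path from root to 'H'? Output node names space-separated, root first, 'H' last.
Walk down from root: E -> B -> H

Answer: E B H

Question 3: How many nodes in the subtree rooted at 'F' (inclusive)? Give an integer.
Subtree rooted at F contains: F, G
Count = 2

Answer: 2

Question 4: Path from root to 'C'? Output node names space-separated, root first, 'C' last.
Answer: E C

Derivation:
Walk down from root: E -> C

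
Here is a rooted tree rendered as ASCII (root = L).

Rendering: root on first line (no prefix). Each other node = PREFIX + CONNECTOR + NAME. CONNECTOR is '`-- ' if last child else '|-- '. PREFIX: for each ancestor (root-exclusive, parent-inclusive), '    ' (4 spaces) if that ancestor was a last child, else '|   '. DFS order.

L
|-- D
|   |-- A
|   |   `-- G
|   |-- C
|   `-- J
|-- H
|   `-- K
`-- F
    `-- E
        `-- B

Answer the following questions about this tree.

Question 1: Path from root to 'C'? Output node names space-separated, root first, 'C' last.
Answer: L D C

Derivation:
Walk down from root: L -> D -> C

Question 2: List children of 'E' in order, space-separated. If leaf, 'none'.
Node E's children (from adjacency): B

Answer: B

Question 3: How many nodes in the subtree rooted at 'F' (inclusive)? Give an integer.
Answer: 3

Derivation:
Subtree rooted at F contains: B, E, F
Count = 3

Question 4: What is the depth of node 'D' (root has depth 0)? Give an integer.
Answer: 1

Derivation:
Path from root to D: L -> D
Depth = number of edges = 1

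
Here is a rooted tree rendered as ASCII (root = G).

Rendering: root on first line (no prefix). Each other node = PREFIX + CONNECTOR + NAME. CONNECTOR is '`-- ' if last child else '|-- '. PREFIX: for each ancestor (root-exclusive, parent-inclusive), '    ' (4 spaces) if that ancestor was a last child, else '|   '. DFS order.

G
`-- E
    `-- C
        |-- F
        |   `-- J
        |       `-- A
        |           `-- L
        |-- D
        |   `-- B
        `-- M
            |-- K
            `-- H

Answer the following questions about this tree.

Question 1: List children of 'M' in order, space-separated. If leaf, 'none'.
Node M's children (from adjacency): K, H

Answer: K H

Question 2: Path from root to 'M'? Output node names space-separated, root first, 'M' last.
Answer: G E C M

Derivation:
Walk down from root: G -> E -> C -> M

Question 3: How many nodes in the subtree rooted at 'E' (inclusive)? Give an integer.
Subtree rooted at E contains: A, B, C, D, E, F, H, J, K, L, M
Count = 11

Answer: 11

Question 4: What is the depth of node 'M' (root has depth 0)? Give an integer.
Path from root to M: G -> E -> C -> M
Depth = number of edges = 3

Answer: 3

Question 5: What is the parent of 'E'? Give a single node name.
Scan adjacency: E appears as child of G

Answer: G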